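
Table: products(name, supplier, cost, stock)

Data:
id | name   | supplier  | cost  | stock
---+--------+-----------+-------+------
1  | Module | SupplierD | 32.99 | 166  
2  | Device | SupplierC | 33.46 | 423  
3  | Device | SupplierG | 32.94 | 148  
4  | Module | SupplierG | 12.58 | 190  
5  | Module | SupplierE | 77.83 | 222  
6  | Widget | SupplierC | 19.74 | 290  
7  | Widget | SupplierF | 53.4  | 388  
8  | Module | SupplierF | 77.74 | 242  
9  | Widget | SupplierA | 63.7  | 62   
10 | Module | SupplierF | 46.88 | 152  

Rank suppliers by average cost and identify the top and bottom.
SELECT supplier, AVG(cost)
FROM products
GROUP BY supplier
ORDER BY AVG(cost)

All groups:
  SupplierG: 22.76
  SupplierC: 26.60
  SupplierD: 32.99
  SupplierF: 59.34
  SupplierA: 63.70
  SupplierE: 77.83

Highest: SupplierE (77.83)
Lowest: SupplierG (22.76)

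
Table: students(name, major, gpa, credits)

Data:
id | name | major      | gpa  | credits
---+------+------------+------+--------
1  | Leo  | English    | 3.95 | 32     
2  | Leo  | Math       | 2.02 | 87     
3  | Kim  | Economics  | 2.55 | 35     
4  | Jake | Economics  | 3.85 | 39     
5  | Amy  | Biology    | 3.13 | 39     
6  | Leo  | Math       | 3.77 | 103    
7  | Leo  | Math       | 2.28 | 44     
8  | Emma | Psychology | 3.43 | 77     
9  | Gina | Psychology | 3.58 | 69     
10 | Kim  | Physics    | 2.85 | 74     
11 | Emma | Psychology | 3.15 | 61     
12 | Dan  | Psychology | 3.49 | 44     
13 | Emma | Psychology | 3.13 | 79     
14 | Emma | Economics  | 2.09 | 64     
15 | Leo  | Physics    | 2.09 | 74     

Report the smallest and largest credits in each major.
SELECT major, MIN(credits), MAX(credits)
FROM students
GROUP BY major

Result:
  Biology: min=39, max=39
  Economics: min=35, max=64
  English: min=32, max=32
  Math: min=44, max=103
  Physics: min=74, max=74
  Psychology: min=44, max=79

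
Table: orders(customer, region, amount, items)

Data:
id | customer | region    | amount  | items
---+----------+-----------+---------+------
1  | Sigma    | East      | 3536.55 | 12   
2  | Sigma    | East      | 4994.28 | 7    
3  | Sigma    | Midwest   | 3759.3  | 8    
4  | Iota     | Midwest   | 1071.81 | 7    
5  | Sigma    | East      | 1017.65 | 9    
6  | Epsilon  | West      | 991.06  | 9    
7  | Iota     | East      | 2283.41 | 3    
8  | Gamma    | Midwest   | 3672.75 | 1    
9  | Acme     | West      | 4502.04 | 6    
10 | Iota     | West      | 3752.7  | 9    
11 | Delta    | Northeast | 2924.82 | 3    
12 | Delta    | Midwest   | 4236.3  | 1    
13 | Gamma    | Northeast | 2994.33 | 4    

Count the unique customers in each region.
SELECT region, COUNT(DISTINCT customer)
FROM orders
GROUP BY region

Result:
  East: 2 distinct
  Midwest: 4 distinct
  Northeast: 2 distinct
  West: 3 distinct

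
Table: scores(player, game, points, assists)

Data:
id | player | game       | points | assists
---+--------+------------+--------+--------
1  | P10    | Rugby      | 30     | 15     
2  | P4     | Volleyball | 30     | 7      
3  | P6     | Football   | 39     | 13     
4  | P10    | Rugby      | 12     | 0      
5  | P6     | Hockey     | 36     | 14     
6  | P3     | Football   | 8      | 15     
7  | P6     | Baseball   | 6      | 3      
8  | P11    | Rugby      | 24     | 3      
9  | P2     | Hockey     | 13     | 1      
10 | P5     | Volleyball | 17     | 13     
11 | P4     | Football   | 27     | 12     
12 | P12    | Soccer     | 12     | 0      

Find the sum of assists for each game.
SELECT game, SUM(assists) as result
FROM scores
GROUP BY game

Result:
  Baseball: 3
  Football: 40
  Hockey: 15
  Rugby: 18
  Soccer: 0
  Volleyball: 20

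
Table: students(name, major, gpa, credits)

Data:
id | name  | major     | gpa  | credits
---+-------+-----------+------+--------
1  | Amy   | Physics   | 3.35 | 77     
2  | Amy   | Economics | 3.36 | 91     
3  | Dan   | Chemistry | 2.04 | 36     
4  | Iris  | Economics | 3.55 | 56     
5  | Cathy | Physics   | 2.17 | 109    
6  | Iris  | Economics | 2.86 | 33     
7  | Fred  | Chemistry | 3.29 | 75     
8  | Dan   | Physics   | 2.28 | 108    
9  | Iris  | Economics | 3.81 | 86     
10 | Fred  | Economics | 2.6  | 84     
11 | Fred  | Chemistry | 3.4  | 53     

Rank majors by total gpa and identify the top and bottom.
SELECT major, SUM(gpa)
FROM students
GROUP BY major
ORDER BY SUM(gpa)

All groups:
  Physics: 7.80
  Chemistry: 8.73
  Economics: 16.18

Highest: Economics (16.18)
Lowest: Physics (7.80)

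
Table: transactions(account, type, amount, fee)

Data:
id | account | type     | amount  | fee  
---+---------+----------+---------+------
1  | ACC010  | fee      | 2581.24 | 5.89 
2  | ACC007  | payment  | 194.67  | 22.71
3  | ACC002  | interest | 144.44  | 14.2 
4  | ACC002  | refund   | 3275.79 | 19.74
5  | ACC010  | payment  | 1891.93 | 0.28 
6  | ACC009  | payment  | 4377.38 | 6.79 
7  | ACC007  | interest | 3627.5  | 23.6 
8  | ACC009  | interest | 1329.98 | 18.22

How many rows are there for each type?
SELECT type, COUNT(*) as count
FROM transactions
GROUP BY type

Result:
  fee: 1
  interest: 3
  payment: 3
  refund: 1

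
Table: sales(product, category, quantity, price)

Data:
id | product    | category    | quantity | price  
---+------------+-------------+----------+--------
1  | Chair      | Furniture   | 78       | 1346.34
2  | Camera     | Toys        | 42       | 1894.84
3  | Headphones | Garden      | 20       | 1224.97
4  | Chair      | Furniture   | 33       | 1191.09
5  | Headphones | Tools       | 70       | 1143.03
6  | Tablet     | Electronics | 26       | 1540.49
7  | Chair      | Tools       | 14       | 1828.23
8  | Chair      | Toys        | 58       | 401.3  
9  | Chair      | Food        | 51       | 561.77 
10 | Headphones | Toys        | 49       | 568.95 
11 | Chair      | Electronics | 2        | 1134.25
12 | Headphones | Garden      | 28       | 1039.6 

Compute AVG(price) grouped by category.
SELECT category, AVG(price) as result
FROM sales
GROUP BY category

Result:
  Electronics: 1337.37
  Food: 561.77
  Furniture: 1268.72
  Garden: 1132.29
  Tools: 1485.63
  Toys: 955.03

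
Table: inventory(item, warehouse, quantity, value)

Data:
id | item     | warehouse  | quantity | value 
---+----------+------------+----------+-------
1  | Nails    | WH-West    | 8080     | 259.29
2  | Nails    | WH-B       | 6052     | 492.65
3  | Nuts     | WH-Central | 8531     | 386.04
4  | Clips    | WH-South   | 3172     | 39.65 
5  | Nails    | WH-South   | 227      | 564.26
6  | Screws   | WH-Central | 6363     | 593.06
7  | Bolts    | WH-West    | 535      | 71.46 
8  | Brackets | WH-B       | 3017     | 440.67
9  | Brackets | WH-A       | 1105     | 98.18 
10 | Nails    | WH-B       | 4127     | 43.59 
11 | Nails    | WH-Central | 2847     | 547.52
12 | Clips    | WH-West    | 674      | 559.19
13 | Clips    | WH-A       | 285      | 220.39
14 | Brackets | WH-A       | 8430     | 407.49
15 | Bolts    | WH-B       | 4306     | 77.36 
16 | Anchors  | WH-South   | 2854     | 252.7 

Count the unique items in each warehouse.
SELECT warehouse, COUNT(DISTINCT item)
FROM inventory
GROUP BY warehouse

Result:
  WH-A: 2 distinct
  WH-B: 3 distinct
  WH-Central: 3 distinct
  WH-South: 3 distinct
  WH-West: 3 distinct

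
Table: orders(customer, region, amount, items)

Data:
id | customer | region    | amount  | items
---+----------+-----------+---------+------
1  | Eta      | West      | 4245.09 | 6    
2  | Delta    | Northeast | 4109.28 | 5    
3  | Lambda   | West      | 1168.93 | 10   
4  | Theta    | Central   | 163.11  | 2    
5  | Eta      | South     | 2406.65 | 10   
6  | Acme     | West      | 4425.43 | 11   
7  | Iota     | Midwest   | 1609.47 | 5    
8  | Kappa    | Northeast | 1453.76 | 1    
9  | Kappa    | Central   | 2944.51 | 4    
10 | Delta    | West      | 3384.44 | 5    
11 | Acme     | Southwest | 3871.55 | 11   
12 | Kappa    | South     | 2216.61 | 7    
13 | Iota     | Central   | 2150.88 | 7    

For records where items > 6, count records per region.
SELECT region, COUNT(*)
FROM orders
WHERE items > 6
GROUP BY region

Note: WHERE filters rows before grouping.

Result:
  Central: 1
  South: 2
  Southwest: 1
  West: 2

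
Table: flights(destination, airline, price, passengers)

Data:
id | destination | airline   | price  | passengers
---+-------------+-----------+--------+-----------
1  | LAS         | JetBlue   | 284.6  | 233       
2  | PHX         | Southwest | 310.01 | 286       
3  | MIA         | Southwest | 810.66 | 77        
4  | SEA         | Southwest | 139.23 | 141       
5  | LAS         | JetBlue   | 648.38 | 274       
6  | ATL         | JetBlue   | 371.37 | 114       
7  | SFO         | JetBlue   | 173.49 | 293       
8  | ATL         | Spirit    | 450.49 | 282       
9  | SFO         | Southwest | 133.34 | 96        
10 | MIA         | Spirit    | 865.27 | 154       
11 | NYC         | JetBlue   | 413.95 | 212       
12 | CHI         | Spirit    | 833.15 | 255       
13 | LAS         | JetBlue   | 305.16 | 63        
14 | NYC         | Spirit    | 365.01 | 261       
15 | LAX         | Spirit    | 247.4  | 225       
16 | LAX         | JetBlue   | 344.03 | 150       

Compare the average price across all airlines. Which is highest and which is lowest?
SELECT airline, AVG(price)
FROM flights
GROUP BY airline
ORDER BY AVG(price)

All groups:
  Southwest: 348.31
  JetBlue: 363.00
  Spirit: 552.26

Highest: Spirit (552.26)
Lowest: Southwest (348.31)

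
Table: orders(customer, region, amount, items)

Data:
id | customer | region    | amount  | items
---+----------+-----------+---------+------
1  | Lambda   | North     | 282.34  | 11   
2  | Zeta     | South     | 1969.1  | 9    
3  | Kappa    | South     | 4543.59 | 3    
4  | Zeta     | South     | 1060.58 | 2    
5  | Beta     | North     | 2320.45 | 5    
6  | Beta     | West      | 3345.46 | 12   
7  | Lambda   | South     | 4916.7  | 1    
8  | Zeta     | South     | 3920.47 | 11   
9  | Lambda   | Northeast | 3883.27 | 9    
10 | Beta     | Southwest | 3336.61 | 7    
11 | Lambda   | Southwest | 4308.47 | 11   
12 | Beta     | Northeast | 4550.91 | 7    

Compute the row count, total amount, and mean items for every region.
SELECT region,
       COUNT(*) as cnt,
       SUM(amount) as total_amount,
       AVG(items) as avg_items
FROM orders
GROUP BY region

Result:
  North: 2 records, 2602.79 total amount, 8.00 avg items
  Northeast: 2 records, 8434.18 total amount, 8.00 avg items
  South: 5 records, 16410.44 total amount, 5.20 avg items
  Southwest: 2 records, 7645.08 total amount, 9.00 avg items
  West: 1 records, 3345.46 total amount, 12.00 avg items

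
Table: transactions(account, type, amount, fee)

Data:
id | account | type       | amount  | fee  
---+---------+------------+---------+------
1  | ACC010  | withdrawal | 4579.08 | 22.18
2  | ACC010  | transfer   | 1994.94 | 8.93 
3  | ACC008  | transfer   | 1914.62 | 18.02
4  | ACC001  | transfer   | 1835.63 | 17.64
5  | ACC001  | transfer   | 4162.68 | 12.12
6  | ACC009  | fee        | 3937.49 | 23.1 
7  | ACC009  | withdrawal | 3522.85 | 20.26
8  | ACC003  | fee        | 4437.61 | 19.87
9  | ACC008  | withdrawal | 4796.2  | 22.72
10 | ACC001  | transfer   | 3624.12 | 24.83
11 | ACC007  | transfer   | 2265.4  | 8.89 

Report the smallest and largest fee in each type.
SELECT type, MIN(fee), MAX(fee)
FROM transactions
GROUP BY type

Result:
  fee: min=19.87, max=23.10
  transfer: min=8.89, max=24.83
  withdrawal: min=20.26, max=22.72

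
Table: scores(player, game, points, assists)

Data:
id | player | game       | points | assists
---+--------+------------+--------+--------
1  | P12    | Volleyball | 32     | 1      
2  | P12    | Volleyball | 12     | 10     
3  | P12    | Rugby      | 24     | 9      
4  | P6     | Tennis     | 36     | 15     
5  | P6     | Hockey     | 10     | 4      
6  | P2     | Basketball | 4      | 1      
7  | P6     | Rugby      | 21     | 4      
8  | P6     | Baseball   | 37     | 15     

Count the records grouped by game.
SELECT game, COUNT(*) as count
FROM scores
GROUP BY game

Result:
  Baseball: 1
  Basketball: 1
  Hockey: 1
  Rugby: 2
  Tennis: 1
  Volleyball: 2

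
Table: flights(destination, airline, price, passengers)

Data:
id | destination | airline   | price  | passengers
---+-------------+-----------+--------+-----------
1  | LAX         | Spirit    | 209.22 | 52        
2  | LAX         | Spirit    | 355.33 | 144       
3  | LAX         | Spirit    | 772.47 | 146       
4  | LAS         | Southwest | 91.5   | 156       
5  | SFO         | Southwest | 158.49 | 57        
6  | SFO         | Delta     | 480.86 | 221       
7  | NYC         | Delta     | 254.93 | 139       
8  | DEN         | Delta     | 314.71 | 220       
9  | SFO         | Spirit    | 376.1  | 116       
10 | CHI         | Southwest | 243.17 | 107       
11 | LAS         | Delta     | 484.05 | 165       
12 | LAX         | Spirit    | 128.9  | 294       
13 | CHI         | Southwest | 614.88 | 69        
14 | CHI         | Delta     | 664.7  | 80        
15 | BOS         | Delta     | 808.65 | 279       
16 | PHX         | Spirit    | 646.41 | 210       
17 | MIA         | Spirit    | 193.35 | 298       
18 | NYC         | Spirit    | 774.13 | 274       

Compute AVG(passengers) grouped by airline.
SELECT airline, AVG(passengers) as result
FROM flights
GROUP BY airline

Result:
  Delta: 184.00
  Southwest: 97.25
  Spirit: 191.75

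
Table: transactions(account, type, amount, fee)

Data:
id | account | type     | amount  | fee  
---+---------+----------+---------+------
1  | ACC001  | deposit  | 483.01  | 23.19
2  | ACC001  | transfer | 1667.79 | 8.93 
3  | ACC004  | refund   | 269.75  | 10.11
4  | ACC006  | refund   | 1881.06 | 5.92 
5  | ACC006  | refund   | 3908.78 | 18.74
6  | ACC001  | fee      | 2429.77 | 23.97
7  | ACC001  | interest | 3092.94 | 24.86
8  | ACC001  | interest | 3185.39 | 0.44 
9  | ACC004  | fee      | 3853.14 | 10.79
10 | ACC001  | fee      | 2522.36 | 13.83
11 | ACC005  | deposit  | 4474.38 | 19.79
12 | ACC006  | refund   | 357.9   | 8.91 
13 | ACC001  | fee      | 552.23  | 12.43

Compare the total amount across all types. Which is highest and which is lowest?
SELECT type, SUM(amount)
FROM transactions
GROUP BY type
ORDER BY SUM(amount)

All groups:
  transfer: 1667.79
  deposit: 4957.39
  interest: 6278.33
  refund: 6417.49
  fee: 9357.50

Highest: fee (9357.50)
Lowest: transfer (1667.79)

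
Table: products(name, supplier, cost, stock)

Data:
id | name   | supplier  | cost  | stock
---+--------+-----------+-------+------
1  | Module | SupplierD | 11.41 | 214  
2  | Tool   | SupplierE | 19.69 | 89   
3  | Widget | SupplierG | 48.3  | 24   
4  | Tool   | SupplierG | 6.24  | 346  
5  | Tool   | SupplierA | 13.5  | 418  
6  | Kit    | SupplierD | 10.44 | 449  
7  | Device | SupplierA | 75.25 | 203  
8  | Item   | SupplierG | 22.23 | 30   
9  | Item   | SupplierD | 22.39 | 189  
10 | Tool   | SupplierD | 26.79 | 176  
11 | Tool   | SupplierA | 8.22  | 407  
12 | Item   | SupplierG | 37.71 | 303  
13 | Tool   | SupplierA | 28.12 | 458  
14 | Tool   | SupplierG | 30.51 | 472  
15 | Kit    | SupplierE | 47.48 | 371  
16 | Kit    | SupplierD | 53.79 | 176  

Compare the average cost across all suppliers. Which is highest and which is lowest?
SELECT supplier, AVG(cost)
FROM products
GROUP BY supplier
ORDER BY AVG(cost)

All groups:
  SupplierD: 24.96
  SupplierG: 29.00
  SupplierA: 31.27
  SupplierE: 33.59

Highest: SupplierE (33.59)
Lowest: SupplierD (24.96)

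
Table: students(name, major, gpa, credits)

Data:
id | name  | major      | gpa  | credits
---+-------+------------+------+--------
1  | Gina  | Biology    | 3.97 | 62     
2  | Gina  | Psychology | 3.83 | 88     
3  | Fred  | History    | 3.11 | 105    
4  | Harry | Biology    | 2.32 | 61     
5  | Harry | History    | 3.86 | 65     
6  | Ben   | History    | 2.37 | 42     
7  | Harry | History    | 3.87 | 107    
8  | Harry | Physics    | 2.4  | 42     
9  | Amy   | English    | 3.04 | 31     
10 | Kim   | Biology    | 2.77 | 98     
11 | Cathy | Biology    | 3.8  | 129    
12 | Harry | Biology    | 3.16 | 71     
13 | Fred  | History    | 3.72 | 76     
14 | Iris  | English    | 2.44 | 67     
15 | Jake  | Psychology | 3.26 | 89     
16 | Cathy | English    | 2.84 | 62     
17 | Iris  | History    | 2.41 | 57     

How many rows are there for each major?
SELECT major, COUNT(*) as count
FROM students
GROUP BY major

Result:
  Biology: 5
  English: 3
  History: 6
  Physics: 1
  Psychology: 2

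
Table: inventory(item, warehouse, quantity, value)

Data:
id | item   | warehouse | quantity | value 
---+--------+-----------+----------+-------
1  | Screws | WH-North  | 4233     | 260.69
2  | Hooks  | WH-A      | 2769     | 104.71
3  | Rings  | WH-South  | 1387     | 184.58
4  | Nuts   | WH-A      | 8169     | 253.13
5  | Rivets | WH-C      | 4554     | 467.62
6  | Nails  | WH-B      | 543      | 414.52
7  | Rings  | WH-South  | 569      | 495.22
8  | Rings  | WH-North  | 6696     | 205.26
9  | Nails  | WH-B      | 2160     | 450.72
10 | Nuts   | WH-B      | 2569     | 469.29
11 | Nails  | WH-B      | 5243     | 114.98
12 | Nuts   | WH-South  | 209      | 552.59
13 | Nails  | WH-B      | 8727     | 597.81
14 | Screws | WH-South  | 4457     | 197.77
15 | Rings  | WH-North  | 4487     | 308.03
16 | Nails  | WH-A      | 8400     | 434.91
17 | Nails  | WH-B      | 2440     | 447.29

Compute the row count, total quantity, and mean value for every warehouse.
SELECT warehouse,
       COUNT(*) as cnt,
       SUM(quantity) as total_quantity,
       AVG(value) as avg_value
FROM inventory
GROUP BY warehouse

Result:
  WH-A: 3 records, 19338 total quantity, 264.25 avg value
  WH-B: 6 records, 21682 total quantity, 415.77 avg value
  WH-C: 1 records, 4554 total quantity, 467.62 avg value
  WH-North: 3 records, 15416 total quantity, 257.99 avg value
  WH-South: 4 records, 6622 total quantity, 357.54 avg value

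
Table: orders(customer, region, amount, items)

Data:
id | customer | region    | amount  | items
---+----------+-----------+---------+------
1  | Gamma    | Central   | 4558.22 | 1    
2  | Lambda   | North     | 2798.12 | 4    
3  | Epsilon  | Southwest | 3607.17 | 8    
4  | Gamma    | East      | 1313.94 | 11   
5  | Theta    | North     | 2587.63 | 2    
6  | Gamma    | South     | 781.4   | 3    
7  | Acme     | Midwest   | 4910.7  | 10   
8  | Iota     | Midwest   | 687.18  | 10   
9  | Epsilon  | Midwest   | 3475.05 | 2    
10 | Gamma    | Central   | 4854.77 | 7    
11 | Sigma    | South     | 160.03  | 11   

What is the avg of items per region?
SELECT region, AVG(items) as result
FROM orders
GROUP BY region

Result:
  Central: 4.00
  East: 11.00
  Midwest: 7.33
  North: 3.00
  South: 7.00
  Southwest: 8.00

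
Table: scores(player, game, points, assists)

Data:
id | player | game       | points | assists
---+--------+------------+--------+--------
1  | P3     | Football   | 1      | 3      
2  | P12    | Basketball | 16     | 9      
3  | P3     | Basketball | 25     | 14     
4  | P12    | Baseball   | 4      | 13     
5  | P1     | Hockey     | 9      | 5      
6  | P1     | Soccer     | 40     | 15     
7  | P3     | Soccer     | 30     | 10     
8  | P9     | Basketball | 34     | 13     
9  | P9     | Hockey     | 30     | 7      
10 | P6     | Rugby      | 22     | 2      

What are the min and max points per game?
SELECT game, MIN(points), MAX(points)
FROM scores
GROUP BY game

Result:
  Baseball: min=4, max=4
  Basketball: min=16, max=34
  Football: min=1, max=1
  Hockey: min=9, max=30
  Rugby: min=22, max=22
  Soccer: min=30, max=40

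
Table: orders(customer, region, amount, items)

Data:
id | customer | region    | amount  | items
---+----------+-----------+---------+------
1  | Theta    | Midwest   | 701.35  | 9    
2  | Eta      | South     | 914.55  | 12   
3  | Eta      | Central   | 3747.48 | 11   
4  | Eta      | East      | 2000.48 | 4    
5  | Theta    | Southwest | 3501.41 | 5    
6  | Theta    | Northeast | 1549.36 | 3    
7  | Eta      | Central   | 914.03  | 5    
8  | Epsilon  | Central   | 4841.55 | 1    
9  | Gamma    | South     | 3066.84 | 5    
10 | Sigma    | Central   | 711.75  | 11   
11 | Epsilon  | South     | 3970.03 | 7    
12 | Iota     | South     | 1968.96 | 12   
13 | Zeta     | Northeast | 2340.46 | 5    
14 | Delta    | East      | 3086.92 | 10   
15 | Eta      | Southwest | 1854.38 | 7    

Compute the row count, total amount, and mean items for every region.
SELECT region,
       COUNT(*) as cnt,
       SUM(amount) as total_amount,
       AVG(items) as avg_items
FROM orders
GROUP BY region

Result:
  Central: 4 records, 10214.81 total amount, 7.00 avg items
  East: 2 records, 5087.40 total amount, 7.00 avg items
  Midwest: 1 records, 701.35 total amount, 9.00 avg items
  Northeast: 2 records, 3889.82 total amount, 4.00 avg items
  South: 4 records, 9920.38 total amount, 9.00 avg items
  Southwest: 2 records, 5355.79 total amount, 6.00 avg items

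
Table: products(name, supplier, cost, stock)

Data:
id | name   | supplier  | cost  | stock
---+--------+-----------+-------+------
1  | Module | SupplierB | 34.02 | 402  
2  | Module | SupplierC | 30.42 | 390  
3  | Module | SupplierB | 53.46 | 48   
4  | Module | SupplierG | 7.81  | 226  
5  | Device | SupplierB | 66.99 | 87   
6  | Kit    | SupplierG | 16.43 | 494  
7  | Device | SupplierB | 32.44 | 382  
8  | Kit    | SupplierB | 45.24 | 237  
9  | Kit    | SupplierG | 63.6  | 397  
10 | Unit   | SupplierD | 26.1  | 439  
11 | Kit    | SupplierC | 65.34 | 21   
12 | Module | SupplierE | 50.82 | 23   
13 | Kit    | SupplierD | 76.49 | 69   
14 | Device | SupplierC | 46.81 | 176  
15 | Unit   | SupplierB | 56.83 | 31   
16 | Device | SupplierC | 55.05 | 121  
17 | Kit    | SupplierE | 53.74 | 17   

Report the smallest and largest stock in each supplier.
SELECT supplier, MIN(stock), MAX(stock)
FROM products
GROUP BY supplier

Result:
  SupplierB: min=31, max=402
  SupplierC: min=21, max=390
  SupplierD: min=69, max=439
  SupplierE: min=17, max=23
  SupplierG: min=226, max=494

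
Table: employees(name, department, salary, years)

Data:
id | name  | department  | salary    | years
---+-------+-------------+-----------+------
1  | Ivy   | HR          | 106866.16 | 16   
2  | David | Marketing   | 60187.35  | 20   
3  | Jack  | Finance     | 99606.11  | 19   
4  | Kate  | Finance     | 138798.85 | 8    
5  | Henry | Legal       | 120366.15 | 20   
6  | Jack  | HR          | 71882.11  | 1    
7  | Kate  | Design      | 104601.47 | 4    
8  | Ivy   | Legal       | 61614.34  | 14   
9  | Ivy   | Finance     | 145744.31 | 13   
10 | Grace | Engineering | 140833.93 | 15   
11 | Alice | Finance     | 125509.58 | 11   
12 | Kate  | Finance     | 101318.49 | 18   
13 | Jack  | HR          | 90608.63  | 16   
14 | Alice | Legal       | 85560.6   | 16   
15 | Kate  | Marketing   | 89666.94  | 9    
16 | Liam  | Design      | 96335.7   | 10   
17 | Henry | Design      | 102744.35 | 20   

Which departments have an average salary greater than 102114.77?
SELECT department, AVG(salary)
FROM employees
GROUP BY department
HAVING AVG(salary) > 102114.77

Result:
  Engineering: avg=140833.93
  Finance: avg=122195.47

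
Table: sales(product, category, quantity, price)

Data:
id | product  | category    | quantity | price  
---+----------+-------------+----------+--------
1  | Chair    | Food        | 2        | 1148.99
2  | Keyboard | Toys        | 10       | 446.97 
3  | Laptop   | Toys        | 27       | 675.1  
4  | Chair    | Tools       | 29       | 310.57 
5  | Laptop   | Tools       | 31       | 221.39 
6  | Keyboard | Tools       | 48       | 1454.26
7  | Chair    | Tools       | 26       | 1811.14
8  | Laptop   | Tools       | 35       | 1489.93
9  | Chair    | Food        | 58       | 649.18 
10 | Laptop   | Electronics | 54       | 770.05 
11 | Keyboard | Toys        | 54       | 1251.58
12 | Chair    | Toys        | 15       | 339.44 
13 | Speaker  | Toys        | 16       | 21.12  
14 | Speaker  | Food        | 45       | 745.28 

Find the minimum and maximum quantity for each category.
SELECT category, MIN(quantity), MAX(quantity)
FROM sales
GROUP BY category

Result:
  Electronics: min=54, max=54
  Food: min=2, max=58
  Tools: min=26, max=48
  Toys: min=10, max=54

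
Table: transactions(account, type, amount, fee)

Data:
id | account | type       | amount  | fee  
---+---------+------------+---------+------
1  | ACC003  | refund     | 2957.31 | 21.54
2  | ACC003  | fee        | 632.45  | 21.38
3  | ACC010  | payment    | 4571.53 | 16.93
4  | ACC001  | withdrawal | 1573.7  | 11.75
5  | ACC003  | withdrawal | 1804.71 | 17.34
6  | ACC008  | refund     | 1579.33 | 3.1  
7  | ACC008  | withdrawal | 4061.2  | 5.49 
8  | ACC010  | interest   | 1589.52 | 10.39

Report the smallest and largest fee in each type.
SELECT type, MIN(fee), MAX(fee)
FROM transactions
GROUP BY type

Result:
  fee: min=21.38, max=21.38
  interest: min=10.39, max=10.39
  payment: min=16.93, max=16.93
  refund: min=3.10, max=21.54
  withdrawal: min=5.49, max=17.34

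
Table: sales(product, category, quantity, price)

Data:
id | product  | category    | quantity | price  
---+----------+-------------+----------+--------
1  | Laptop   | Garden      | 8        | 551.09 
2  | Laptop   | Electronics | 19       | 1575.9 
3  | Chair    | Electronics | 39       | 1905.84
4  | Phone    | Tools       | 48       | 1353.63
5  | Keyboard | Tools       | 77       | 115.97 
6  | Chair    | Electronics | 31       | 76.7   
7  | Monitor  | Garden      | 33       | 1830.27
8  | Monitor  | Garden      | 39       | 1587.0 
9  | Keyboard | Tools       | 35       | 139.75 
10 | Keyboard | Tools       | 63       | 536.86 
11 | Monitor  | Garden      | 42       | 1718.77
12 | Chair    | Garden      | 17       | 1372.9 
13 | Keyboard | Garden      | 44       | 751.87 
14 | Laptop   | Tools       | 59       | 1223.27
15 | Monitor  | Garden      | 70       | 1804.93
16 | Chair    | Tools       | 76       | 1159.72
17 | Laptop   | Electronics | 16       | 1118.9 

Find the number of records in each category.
SELECT category, COUNT(*) as count
FROM sales
GROUP BY category

Result:
  Electronics: 4
  Garden: 7
  Tools: 6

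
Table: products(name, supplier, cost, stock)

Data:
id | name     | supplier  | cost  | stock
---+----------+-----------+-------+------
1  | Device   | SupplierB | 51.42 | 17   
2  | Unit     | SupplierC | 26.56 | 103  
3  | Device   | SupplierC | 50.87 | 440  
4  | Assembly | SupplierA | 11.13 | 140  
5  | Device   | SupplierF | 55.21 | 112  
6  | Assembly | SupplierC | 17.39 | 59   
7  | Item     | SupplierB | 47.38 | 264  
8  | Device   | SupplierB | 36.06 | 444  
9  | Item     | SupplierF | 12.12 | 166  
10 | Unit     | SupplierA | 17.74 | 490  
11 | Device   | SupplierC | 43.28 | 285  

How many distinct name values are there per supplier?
SELECT supplier, COUNT(DISTINCT name)
FROM products
GROUP BY supplier

Result:
  SupplierA: 2 distinct
  SupplierB: 2 distinct
  SupplierC: 3 distinct
  SupplierF: 2 distinct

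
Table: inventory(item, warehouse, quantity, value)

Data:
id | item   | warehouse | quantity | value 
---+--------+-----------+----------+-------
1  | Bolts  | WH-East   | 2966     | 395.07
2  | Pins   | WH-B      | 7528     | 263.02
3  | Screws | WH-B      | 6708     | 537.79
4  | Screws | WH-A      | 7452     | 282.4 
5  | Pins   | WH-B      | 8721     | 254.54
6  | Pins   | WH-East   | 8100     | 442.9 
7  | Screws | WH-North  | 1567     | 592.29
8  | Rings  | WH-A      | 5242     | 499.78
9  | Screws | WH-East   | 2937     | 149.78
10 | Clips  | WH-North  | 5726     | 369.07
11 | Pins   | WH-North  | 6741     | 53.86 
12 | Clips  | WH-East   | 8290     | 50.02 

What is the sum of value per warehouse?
SELECT warehouse, SUM(value) as result
FROM inventory
GROUP BY warehouse

Result:
  WH-A: 782.18
  WH-B: 1055.35
  WH-East: 1037.77
  WH-North: 1015.22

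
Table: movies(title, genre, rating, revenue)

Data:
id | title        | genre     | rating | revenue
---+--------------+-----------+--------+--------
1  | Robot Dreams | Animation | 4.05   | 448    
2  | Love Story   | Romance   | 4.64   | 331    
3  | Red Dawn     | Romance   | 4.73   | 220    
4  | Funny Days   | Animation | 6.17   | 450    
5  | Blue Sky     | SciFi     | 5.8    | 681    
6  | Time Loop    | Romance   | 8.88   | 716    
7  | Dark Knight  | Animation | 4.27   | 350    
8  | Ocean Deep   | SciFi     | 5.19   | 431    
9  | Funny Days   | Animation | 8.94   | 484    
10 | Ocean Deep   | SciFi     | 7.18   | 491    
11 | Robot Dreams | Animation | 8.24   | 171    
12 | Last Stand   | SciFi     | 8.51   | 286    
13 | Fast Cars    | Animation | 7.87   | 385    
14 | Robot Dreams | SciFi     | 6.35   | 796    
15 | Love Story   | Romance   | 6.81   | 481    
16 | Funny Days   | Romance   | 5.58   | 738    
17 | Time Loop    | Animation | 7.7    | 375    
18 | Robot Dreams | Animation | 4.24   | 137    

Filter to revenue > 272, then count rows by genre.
SELECT genre, COUNT(*)
FROM movies
WHERE revenue > 272
GROUP BY genre

Note: WHERE filters rows before grouping.

Result:
  Animation: 6
  Romance: 4
  SciFi: 5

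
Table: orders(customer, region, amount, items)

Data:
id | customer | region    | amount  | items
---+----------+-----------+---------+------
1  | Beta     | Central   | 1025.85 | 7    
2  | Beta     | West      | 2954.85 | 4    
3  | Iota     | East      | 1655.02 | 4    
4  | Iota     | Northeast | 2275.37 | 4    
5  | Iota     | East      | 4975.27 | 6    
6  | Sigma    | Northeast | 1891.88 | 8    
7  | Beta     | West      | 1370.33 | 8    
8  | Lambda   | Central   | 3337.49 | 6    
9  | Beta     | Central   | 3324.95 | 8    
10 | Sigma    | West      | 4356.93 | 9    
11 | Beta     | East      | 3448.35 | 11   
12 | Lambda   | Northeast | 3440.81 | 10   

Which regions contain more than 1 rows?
SELECT region, COUNT(*) as cnt
FROM orders
GROUP BY region
HAVING COUNT(*) > 1

Result:
  Central: 3
  East: 3
  Northeast: 3
  West: 3

Note: HAVING filters groups after aggregation, WHERE filters rows before.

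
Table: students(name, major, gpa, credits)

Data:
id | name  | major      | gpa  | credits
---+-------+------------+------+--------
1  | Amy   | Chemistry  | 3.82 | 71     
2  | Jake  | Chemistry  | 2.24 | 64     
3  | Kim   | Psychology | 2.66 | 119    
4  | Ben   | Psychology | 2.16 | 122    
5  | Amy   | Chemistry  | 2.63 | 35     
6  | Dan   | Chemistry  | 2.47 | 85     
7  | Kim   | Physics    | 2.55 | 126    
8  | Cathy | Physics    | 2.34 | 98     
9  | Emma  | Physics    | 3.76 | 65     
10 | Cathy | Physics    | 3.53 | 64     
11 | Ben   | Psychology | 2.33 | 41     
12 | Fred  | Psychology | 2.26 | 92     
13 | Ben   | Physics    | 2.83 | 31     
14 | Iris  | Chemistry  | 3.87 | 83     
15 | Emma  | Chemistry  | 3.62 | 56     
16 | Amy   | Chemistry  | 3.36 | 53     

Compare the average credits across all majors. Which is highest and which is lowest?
SELECT major, AVG(credits)
FROM students
GROUP BY major
ORDER BY AVG(credits)

All groups:
  Chemistry: 63.86
  Physics: 76.80
  Psychology: 93.50

Highest: Psychology (93.50)
Lowest: Chemistry (63.86)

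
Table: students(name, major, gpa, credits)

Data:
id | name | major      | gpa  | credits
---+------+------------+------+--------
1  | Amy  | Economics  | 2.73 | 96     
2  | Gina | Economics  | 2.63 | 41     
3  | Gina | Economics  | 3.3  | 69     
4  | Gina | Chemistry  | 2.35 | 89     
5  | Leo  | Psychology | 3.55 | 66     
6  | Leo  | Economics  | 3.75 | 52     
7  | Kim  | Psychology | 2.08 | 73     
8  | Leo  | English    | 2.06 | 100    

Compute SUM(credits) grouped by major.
SELECT major, SUM(credits) as result
FROM students
GROUP BY major

Result:
  Chemistry: 89
  Economics: 258
  English: 100
  Psychology: 139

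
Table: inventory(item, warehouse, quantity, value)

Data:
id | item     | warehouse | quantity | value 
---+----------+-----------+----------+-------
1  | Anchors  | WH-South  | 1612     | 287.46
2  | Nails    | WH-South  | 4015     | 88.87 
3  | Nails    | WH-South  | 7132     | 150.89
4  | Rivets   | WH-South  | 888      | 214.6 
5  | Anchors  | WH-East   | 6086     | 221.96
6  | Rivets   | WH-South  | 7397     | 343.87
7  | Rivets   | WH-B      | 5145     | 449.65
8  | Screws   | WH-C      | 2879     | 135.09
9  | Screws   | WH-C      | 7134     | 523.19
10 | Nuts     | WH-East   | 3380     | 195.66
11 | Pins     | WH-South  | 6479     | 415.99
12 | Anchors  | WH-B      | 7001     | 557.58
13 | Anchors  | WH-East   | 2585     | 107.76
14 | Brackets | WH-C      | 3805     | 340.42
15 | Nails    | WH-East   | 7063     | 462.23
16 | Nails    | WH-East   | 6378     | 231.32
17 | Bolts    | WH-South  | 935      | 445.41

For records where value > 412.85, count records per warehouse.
SELECT warehouse, COUNT(*)
FROM inventory
WHERE value > 412.85
GROUP BY warehouse

Note: WHERE filters rows before grouping.

Result:
  WH-B: 2
  WH-C: 1
  WH-East: 1
  WH-South: 2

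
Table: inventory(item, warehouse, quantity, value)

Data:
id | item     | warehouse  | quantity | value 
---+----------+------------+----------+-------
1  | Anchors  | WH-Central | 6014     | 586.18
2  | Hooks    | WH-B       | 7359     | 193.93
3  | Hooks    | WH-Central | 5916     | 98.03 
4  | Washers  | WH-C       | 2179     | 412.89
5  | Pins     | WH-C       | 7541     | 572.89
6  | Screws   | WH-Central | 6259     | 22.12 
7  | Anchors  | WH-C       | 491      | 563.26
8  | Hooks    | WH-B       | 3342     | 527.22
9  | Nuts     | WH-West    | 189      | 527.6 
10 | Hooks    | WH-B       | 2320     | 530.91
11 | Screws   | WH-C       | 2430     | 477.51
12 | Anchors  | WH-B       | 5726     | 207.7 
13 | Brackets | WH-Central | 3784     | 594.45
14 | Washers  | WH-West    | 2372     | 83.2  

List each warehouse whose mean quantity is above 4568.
SELECT warehouse, AVG(quantity)
FROM inventory
GROUP BY warehouse
HAVING AVG(quantity) > 4568

Result:
  WH-B: avg=4686.75
  WH-Central: avg=5493.25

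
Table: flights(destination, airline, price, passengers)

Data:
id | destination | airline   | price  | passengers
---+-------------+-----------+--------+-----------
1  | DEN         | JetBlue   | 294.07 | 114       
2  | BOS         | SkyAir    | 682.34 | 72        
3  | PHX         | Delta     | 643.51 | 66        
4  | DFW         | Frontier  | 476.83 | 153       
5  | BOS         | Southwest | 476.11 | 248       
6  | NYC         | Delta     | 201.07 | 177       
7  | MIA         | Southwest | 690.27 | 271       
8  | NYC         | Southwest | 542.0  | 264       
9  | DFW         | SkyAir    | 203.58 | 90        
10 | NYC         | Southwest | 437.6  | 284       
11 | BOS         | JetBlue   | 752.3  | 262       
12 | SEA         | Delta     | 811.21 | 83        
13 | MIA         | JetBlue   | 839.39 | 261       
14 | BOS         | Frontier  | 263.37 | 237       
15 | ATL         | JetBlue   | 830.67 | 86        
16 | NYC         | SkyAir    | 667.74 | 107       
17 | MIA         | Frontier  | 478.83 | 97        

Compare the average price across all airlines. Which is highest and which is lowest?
SELECT airline, AVG(price)
FROM flights
GROUP BY airline
ORDER BY AVG(price)

All groups:
  Frontier: 406.34
  SkyAir: 517.89
  Southwest: 536.50
  Delta: 551.93
  JetBlue: 679.11

Highest: JetBlue (679.11)
Lowest: Frontier (406.34)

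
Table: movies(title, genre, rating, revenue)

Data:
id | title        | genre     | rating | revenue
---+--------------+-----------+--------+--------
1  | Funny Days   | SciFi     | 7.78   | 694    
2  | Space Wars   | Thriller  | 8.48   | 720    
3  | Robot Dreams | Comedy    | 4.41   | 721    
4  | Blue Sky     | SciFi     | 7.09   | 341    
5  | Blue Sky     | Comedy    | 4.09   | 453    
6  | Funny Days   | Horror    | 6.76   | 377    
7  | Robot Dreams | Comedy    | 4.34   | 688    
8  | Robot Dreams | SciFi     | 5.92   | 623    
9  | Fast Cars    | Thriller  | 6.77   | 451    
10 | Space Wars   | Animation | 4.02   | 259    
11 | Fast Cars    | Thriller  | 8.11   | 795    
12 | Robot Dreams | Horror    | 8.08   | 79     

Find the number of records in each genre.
SELECT genre, COUNT(*) as count
FROM movies
GROUP BY genre

Result:
  Animation: 1
  Comedy: 3
  Horror: 2
  SciFi: 3
  Thriller: 3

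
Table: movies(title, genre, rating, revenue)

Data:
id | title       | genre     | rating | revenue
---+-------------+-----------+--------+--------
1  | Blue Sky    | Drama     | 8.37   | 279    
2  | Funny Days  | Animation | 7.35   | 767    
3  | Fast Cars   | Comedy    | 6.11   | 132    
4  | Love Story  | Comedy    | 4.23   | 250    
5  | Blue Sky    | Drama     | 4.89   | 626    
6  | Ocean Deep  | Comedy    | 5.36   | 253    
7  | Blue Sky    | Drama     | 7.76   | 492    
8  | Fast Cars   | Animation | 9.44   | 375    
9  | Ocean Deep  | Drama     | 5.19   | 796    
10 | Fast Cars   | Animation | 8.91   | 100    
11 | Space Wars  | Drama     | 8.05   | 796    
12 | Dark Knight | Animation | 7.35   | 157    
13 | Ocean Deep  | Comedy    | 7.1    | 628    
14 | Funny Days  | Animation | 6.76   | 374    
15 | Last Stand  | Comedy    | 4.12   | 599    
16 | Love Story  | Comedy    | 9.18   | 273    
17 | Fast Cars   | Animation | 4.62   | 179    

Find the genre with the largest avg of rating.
SELECT genre, AVG(rating) as val
FROM movies
GROUP BY genre
ORDER BY val DESC
LIMIT 1

Result: Animation with avg(rating) = 7.41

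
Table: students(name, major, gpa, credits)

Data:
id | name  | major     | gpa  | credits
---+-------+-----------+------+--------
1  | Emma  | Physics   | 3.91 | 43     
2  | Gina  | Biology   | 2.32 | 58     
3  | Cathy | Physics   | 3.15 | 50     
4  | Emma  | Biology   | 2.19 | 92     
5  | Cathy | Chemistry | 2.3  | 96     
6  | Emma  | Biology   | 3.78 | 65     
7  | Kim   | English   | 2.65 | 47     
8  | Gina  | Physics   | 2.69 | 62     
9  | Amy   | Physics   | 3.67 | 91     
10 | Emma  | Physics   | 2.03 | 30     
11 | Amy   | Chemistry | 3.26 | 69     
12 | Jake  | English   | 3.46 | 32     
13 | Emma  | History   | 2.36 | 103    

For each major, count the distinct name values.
SELECT major, COUNT(DISTINCT name)
FROM students
GROUP BY major

Result:
  Biology: 2 distinct
  Chemistry: 2 distinct
  English: 2 distinct
  History: 1 distinct
  Physics: 4 distinct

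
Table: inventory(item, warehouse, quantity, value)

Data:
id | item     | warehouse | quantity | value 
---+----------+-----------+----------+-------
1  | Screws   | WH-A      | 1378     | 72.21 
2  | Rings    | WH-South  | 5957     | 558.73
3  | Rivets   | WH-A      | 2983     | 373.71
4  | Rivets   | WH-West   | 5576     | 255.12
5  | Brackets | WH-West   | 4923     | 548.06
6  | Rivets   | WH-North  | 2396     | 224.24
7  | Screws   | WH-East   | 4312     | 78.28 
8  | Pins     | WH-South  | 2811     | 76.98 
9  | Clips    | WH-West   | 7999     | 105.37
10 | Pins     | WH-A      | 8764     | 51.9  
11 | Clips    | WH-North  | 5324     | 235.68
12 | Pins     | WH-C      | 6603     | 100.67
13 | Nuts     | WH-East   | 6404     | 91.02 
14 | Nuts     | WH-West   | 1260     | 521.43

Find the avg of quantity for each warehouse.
SELECT warehouse, AVG(quantity) as result
FROM inventory
GROUP BY warehouse

Result:
  WH-A: 4375.00
  WH-C: 6603.00
  WH-East: 5358.00
  WH-North: 3860.00
  WH-South: 4384.00
  WH-West: 4939.50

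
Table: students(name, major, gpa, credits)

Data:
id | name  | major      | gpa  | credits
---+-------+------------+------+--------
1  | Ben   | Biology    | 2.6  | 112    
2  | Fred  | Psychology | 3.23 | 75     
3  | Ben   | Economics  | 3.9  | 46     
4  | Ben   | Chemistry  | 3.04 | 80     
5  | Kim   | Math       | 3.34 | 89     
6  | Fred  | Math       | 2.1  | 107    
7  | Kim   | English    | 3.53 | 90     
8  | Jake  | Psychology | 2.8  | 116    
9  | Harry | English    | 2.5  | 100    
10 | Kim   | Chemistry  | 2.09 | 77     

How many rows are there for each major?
SELECT major, COUNT(*) as count
FROM students
GROUP BY major

Result:
  Biology: 1
  Chemistry: 2
  Economics: 1
  English: 2
  Math: 2
  Psychology: 2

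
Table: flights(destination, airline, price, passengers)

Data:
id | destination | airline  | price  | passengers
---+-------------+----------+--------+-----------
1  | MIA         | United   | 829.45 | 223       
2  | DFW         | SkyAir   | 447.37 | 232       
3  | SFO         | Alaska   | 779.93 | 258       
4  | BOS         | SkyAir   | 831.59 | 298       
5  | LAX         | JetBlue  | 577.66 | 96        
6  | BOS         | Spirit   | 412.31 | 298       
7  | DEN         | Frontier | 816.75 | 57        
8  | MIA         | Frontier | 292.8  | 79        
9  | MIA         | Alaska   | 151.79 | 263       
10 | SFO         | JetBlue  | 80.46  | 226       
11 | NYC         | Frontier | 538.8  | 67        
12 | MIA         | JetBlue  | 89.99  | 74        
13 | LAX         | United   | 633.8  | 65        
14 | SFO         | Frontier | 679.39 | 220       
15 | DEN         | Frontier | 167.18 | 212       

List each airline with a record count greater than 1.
SELECT airline, COUNT(*) as cnt
FROM flights
GROUP BY airline
HAVING COUNT(*) > 1

Result:
  Alaska: 2
  Frontier: 5
  JetBlue: 3
  SkyAir: 2
  United: 2

Note: HAVING filters groups after aggregation, WHERE filters rows before.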